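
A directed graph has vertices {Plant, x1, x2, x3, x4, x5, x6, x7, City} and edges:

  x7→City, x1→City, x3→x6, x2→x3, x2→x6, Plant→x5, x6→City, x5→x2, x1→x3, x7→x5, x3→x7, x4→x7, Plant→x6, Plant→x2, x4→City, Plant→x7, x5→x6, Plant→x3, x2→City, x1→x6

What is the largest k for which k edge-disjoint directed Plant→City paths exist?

3

Assign every edge capacity 1; by Menger, the answer equals the max flow.
Path Plant→x2→City (+1); total 1.
Path Plant→x6→City (+1); total 2.
Path Plant→x7→City (+1); total 3.
No residual Plant→City path; max flow = 3.
Certifying cut of size 3: {x2→City, x6→City, x7→City}.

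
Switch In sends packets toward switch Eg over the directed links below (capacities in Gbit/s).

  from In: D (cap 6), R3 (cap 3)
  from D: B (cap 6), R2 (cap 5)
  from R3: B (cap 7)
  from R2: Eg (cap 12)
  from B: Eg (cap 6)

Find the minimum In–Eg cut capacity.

Augment In→D→R2→Eg: bottleneck 5, flow now 5.
Augment In→D→B→Eg: bottleneck 1, flow now 6.
Augment In→R3→B→Eg: bottleneck 3, flow now 9.
No augmenting path remains; maximum flow = 9.
By max-flow min-cut, the minimum cut capacity equals the max flow.
In the residual graph, reachable from In: {In}.
Min-cut edges: In→D (6), In→R3 (3); capacity 6 + 3 = 9.

9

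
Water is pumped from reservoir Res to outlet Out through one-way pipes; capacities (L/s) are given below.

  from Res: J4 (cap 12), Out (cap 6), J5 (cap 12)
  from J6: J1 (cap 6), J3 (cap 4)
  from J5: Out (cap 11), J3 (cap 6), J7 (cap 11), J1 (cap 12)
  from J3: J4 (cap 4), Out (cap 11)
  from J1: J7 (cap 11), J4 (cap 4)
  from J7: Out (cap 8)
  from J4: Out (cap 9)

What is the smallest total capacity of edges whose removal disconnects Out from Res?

Augment Res→Out: bottleneck 6, flow now 6.
Augment Res→J5→Out: bottleneck 11, flow now 17.
Augment Res→J4→Out: bottleneck 9, flow now 26.
Augment Res→J5→J3→Out: bottleneck 1, flow now 27.
No augmenting path remains; maximum flow = 27.
By max-flow min-cut, the minimum cut capacity equals the max flow.
In the residual graph, reachable from Res: {Res, J4}.
Min-cut edges: Res→J5 (12), Res→Out (6), J4→Out (9); capacity 12 + 6 + 9 = 27.

27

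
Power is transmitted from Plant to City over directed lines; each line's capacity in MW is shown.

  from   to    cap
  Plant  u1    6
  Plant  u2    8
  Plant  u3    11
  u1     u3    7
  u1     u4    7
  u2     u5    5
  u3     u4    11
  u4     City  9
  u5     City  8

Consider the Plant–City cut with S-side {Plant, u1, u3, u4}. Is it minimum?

Given cut capacity: 8 + 9 = 17.
Augment Plant→u1→u4→City: bottleneck 6, flow now 6.
Augment Plant→u2→u5→City: bottleneck 5, flow now 11.
Augment Plant→u3→u4→City: bottleneck 3, flow now 14.
No augmenting path remains; maximum flow = 14.
In the residual graph, reachable from Plant: {Plant, u1, u2, u3, u4}.
Min-cut edges: u2→u5 (5), u4→City (9); capacity 5 + 9 = 14.
Cut capacity 17 exceeds the max flow 14, so it is not minimum.

No — its capacity is 17, but the minimum cut has capacity 14.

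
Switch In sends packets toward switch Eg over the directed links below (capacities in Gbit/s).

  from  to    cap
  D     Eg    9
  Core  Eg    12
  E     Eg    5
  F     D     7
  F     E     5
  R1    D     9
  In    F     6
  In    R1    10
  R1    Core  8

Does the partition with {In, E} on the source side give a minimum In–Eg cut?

Given cut capacity: 10 + 6 + 5 = 21.
Augment In→R1→Core→Eg: bottleneck 8, flow now 8.
Augment In→R1→D→Eg: bottleneck 2, flow now 10.
Augment In→F→D→Eg: bottleneck 6, flow now 16.
No augmenting path remains; maximum flow = 16.
In the residual graph, reachable from In: {In}.
Min-cut edges: In→R1 (10), In→F (6); capacity 10 + 6 = 16.
Cut capacity 21 exceeds the max flow 16, so it is not minimum.

No — its capacity is 21, but the minimum cut has capacity 16.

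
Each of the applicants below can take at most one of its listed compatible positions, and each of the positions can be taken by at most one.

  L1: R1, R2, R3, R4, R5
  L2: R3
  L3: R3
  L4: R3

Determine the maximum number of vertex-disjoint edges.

2

Unit-capacity flow: source→left, listed edges, right→sink; max matching = max flow.
Augmenting path L1→R1 (+1); matched 1.
Augmenting path L2→R3 (+1); matched 2.
No augmenting path remains; maximum matching = 2.
König certificate: {L1, R3} is a vertex cover of size 2 (every listed pair touches it), so no matching can be larger.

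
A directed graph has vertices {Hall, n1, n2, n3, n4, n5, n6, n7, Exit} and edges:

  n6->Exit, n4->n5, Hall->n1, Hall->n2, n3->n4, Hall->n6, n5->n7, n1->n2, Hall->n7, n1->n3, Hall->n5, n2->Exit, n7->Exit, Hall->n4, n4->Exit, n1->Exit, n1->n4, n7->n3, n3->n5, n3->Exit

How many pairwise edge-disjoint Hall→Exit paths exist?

Assign every edge capacity 1; by Menger, the answer equals the max flow.
Path Hall→n1→Exit (+1); total 1.
Path Hall→n2→Exit (+1); total 2.
Path Hall→n4→Exit (+1); total 3.
Path Hall→n6→Exit (+1); total 4.
Path Hall→n7→Exit (+1); total 5.
Path Hall→n5→n7→n3→Exit (+1); total 6.
No residual Hall→Exit path; max flow = 6.
Certifying cut of size 6: {Hall→n1, Hall→n2, Hall→n4, Hall→n5, Hall→n6, Hall→n7}.

6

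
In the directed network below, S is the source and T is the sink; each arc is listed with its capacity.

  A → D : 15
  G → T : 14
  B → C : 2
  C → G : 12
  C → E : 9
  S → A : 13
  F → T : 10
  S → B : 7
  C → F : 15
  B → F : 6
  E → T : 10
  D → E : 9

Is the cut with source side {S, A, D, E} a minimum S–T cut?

No — its capacity is 17, but the minimum cut has capacity 16.

Given cut capacity: 7 + 10 = 17.
Augment S→B→F→T: bottleneck 6, flow now 6.
Augment S→A→D→E→T: bottleneck 9, flow now 15.
Augment S→B→C→E→T: bottleneck 1, flow now 16.
No augmenting path remains; maximum flow = 16.
In the residual graph, reachable from S: {S, A, D}.
Min-cut edges: S→B (7), D→E (9); capacity 7 + 9 = 16.
Cut capacity 17 exceeds the max flow 16, so it is not minimum.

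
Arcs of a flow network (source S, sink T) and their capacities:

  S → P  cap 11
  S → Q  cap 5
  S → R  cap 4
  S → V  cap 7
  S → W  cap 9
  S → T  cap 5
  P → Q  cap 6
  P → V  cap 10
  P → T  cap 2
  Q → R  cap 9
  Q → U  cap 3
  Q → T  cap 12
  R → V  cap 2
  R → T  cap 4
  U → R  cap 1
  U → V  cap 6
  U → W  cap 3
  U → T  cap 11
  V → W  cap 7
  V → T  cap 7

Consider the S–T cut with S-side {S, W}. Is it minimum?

No — its capacity is 32, but the minimum cut has capacity 29.

Given cut capacity: 11 + 5 + 4 + 7 + 5 = 32.
Augment S→T: bottleneck 5, flow now 5.
Augment S→P→T: bottleneck 2, flow now 7.
Augment S→Q→T: bottleneck 5, flow now 12.
Augment S→R→T: bottleneck 4, flow now 16.
Augment S→V→T: bottleneck 7, flow now 23.
Augment S→P→Q→T: bottleneck 6, flow now 29.
No augmenting path remains; maximum flow = 29.
In the residual graph, reachable from S: {S, P, V, W}.
Min-cut edges: S→Q (5), S→R (4), S→T (5), P→Q (6), P→T (2), V→T (7); capacity 5 + 4 + 5 + 6 + 2 + 7 = 29.
Cut capacity 32 exceeds the max flow 29, so it is not minimum.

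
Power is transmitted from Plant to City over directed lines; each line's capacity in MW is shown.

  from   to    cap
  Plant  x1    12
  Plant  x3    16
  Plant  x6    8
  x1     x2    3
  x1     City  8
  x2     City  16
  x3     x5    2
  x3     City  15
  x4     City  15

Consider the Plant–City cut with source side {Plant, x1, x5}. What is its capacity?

Edges leaving {Plant, x1, x5}: Plant→x3 (16), Plant→x6 (8), x1→x2 (3), x1→City (8).
Cut capacity = 16 + 8 + 3 + 8 = 35.

35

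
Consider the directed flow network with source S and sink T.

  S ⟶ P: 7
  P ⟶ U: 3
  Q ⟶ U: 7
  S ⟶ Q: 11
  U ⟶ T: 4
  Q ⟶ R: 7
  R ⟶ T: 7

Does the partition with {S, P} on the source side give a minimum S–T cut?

Given cut capacity: 11 + 3 = 14.
Augment S→P→U→T: bottleneck 3, flow now 3.
Augment S→Q→R→T: bottleneck 7, flow now 10.
Augment S→Q→U→T: bottleneck 1, flow now 11.
No augmenting path remains; maximum flow = 11.
In the residual graph, reachable from S: {S, P, Q, U}.
Min-cut edges: Q→R (7), U→T (4); capacity 7 + 4 = 11.
Cut capacity 14 exceeds the max flow 11, so it is not minimum.

No — its capacity is 14, but the minimum cut has capacity 11.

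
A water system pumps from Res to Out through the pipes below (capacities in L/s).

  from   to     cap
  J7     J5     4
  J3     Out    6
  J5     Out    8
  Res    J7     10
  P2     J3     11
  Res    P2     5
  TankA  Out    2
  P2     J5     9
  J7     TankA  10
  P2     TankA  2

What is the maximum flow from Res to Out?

Augment Res→J7→TankA→Out: bottleneck 2, flow now 2.
Augment Res→J7→J5→Out: bottleneck 4, flow now 6.
Augment Res→P2→J3→Out: bottleneck 5, flow now 11.
No augmenting path remains; maximum flow = 11.
In the residual graph, reachable from Res: {Res, J7, TankA}.
Min-cut edges: Res→P2 (5), J7→J5 (4), TankA→Out (2); capacity 5 + 4 + 2 = 11.
This cut is saturated, so no flow can exceed 11.

11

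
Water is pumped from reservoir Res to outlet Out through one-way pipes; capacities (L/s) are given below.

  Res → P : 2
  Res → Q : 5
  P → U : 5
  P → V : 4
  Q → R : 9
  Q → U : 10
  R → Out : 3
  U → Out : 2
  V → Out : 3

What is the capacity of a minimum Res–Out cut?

7

Augment Res→P→U→Out: bottleneck 2, flow now 2.
Augment Res→Q→R→Out: bottleneck 3, flow now 5.
Augment Res→Q→U→P→V→Out: bottleneck 2, flow now 7. (uses reverse residual edge)
No augmenting path remains; maximum flow = 7.
By max-flow min-cut, the minimum cut capacity equals the max flow.
In the residual graph, reachable from Res: {Res}.
Min-cut edges: Res→P (2), Res→Q (5); capacity 2 + 5 = 7.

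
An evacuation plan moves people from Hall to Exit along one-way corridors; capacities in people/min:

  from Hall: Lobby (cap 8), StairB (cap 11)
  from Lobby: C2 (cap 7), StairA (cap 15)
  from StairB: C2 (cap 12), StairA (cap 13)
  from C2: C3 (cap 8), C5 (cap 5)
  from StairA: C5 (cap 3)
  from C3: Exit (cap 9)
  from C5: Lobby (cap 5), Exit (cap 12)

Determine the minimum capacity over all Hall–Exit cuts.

16

Augment Hall→Lobby→C2→C3→Exit: bottleneck 7, flow now 7.
Augment Hall→Lobby→StairA→C5→Exit: bottleneck 1, flow now 8.
Augment Hall→StairB→C2→C3→Exit: bottleneck 1, flow now 9.
Augment Hall→StairB→C2→C5→Exit: bottleneck 5, flow now 14.
Augment Hall→StairB→StairA→C5→Exit: bottleneck 2, flow now 16.
No augmenting path remains; maximum flow = 16.
By max-flow min-cut, the minimum cut capacity equals the max flow.
In the residual graph, reachable from Hall: {Hall, Lobby, StairB, C2, StairA}.
Min-cut edges: C2→C3 (8), C2→C5 (5), StairA→C5 (3); capacity 8 + 5 + 3 = 16.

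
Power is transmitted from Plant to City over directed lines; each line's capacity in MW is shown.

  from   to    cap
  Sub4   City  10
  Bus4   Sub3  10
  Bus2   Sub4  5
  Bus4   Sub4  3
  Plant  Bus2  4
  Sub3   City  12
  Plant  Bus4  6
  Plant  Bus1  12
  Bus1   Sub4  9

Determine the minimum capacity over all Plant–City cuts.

16

Augment Plant→Bus4→Sub4→City: bottleneck 3, flow now 3.
Augment Plant→Bus4→Sub3→City: bottleneck 3, flow now 6.
Augment Plant→Bus2→Sub4→City: bottleneck 4, flow now 10.
Augment Plant→Bus1→Sub4→City: bottleneck 3, flow now 13.
Augment Plant→Bus1→Sub4→Bus4→Sub3→City: bottleneck 3, flow now 16. (uses reverse residual edge)
No augmenting path remains; maximum flow = 16.
By max-flow min-cut, the minimum cut capacity equals the max flow.
In the residual graph, reachable from Plant: {Plant, Bus2, Bus1, Sub4}.
Min-cut edges: Plant→Bus4 (6), Sub4→City (10); capacity 6 + 10 = 16.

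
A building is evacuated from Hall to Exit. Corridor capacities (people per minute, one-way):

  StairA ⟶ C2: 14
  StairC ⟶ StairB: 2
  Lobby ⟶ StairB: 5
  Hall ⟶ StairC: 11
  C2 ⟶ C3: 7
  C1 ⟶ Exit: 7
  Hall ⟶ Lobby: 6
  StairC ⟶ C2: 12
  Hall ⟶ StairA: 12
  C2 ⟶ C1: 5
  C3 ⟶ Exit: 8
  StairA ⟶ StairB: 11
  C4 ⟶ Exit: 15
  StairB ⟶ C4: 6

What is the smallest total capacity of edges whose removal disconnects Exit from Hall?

18

Augment Hall→Lobby→StairB→C4→Exit: bottleneck 5, flow now 5.
Augment Hall→StairA→StairB→C4→Exit: bottleneck 1, flow now 6.
Augment Hall→StairA→C2→C1→Exit: bottleneck 5, flow now 11.
Augment Hall→StairA→C2→C3→Exit: bottleneck 6, flow now 17.
Augment Hall→StairC→C2→C3→Exit: bottleneck 1, flow now 18.
No augmenting path remains; maximum flow = 18.
By max-flow min-cut, the minimum cut capacity equals the max flow.
In the residual graph, reachable from Hall: {Hall, Lobby, StairA, StairC, StairB, C2}.
Min-cut edges: StairB→C4 (6), C2→C1 (5), C2→C3 (7); capacity 6 + 5 + 7 = 18.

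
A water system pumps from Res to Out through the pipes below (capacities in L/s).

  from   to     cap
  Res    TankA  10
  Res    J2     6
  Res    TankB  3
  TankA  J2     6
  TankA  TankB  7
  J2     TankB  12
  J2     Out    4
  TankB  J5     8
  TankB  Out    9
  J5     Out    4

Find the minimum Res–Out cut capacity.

17

Augment Res→J2→Out: bottleneck 4, flow now 4.
Augment Res→TankB→Out: bottleneck 3, flow now 7.
Augment Res→TankA→TankB→Out: bottleneck 6, flow now 13.
Augment Res→TankA→TankB→J5→Out: bottleneck 1, flow now 14.
Augment Res→J2→TankB→J5→Out: bottleneck 2, flow now 16.
Augment Res→TankA→J2→TankB→J5→Out: bottleneck 1, flow now 17.
No augmenting path remains; maximum flow = 17.
By max-flow min-cut, the minimum cut capacity equals the max flow.
In the residual graph, reachable from Res: {Res, TankA, J2, TankB, J5}.
Min-cut edges: J2→Out (4), TankB→Out (9), J5→Out (4); capacity 4 + 9 + 4 = 17.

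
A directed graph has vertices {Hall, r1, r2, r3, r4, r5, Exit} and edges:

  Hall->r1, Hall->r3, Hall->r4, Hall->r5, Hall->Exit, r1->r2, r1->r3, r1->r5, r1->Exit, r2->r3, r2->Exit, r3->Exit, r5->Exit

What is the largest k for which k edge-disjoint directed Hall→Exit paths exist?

4

Assign every edge capacity 1; by Menger, the answer equals the max flow.
Path Hall→Exit (+1); total 1.
Path Hall→r1→Exit (+1); total 2.
Path Hall→r3→Exit (+1); total 3.
Path Hall→r5→Exit (+1); total 4.
No residual Hall→Exit path; max flow = 4.
Certifying cut of size 4: {Hall→Exit, Hall→r1, Hall→r3, Hall→r5}.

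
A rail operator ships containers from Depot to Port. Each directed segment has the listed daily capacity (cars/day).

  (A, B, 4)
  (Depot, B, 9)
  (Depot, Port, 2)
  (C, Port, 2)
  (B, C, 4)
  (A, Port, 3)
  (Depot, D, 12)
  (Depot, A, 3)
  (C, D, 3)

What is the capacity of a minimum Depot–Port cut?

7

Augment Depot→Port: bottleneck 2, flow now 2.
Augment Depot→A→Port: bottleneck 3, flow now 5.
Augment Depot→B→C→Port: bottleneck 2, flow now 7.
No augmenting path remains; maximum flow = 7.
By max-flow min-cut, the minimum cut capacity equals the max flow.
In the residual graph, reachable from Depot: {Depot, B, C, D}.
Min-cut edges: Depot→A (3), Depot→Port (2), C→Port (2); capacity 3 + 2 + 2 = 7.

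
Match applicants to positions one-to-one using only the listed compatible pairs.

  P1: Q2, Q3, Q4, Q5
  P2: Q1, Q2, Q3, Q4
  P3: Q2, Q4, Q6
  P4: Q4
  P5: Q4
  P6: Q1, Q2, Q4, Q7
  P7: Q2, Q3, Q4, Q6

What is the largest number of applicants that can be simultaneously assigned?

Unit-capacity flow: source→left, listed edges, right→sink; max matching = max flow.
Augmenting path P1→Q2 (+1); matched 1.
Augmenting path P2→Q1 (+1); matched 2.
Augmenting path P3→Q4 (+1); matched 3.
Augmenting path P6→Q7 (+1); matched 4.
Augmenting path P7→Q3 (+1); matched 5.
Augmenting path P4→Q4→P3→Q6 (+1); matched 6.
No augmenting path remains; maximum matching = 6.
König certificate: {P1, P2, P3, P6, P7, Q4} is a vertex cover of size 6 (every listed pair touches it), so no matching can be larger.

6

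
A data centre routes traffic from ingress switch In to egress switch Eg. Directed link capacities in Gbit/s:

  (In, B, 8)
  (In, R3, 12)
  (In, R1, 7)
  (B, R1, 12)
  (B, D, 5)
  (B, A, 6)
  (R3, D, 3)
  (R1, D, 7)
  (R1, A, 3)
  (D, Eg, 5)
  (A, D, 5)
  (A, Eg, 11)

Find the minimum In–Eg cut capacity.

Augment In→B→D→Eg: bottleneck 5, flow now 5.
Augment In→B→A→Eg: bottleneck 3, flow now 8.
Augment In→R1→A→Eg: bottleneck 3, flow now 11.
Augment In→R3→D→B→A→Eg: bottleneck 3, flow now 14. (uses reverse residual edge)
No augmenting path remains; maximum flow = 14.
By max-flow min-cut, the minimum cut capacity equals the max flow.
In the residual graph, reachable from In: {In, B, R3, R1, D}.
Min-cut edges: B→A (6), R1→A (3), D→Eg (5); capacity 6 + 3 + 5 = 14.

14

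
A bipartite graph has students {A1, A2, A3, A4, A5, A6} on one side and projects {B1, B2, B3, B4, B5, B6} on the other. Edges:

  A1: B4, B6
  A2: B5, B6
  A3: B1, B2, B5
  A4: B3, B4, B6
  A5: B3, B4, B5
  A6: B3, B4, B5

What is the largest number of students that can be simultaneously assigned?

5

Unit-capacity flow: source→left, listed edges, right→sink; max matching = max flow.
Augmenting path A1→B4 (+1); matched 1.
Augmenting path A2→B5 (+1); matched 2.
Augmenting path A3→B1 (+1); matched 3.
Augmenting path A4→B3 (+1); matched 4.
Augmenting path A5→B3→A4→B6 (+1); matched 5.
No augmenting path remains; maximum matching = 5.
König certificate: {A3, B3, B4, B5, B6} is a vertex cover of size 5 (every listed pair touches it), so no matching can be larger.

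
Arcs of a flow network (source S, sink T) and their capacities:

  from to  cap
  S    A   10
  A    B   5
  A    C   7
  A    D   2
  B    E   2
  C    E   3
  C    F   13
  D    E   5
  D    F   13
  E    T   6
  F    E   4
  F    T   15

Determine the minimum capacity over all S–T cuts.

10

Augment S→A→B→E→T: bottleneck 2, flow now 2.
Augment S→A→C→E→T: bottleneck 3, flow now 5.
Augment S→A→C→F→T: bottleneck 4, flow now 9.
Augment S→A→D→E→T: bottleneck 1, flow now 10.
No augmenting path remains; maximum flow = 10.
By max-flow min-cut, the minimum cut capacity equals the max flow.
In the residual graph, reachable from S: {S}.
Min-cut edges: S→A (10); capacity 10 = 10.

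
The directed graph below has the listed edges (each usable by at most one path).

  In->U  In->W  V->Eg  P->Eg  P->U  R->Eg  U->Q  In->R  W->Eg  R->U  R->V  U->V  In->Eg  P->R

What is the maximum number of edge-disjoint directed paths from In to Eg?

4

Assign every edge capacity 1; by Menger, the answer equals the max flow.
Path In→Eg (+1); total 1.
Path In→R→Eg (+1); total 2.
Path In→W→Eg (+1); total 3.
Path In→U→V→Eg (+1); total 4.
No residual In→Eg path; max flow = 4.
Certifying cut of size 4: {In→Eg, In→R, In→U, In→W}.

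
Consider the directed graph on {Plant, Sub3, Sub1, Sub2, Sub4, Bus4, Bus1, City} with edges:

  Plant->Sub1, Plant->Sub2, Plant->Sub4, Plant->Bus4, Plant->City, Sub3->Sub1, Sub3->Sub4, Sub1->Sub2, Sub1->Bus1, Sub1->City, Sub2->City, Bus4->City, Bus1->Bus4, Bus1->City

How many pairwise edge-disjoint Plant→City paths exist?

4

Assign every edge capacity 1; by Menger, the answer equals the max flow.
Path Plant→City (+1); total 1.
Path Plant→Sub1→City (+1); total 2.
Path Plant→Sub2→City (+1); total 3.
Path Plant→Bus4→City (+1); total 4.
No residual Plant→City path; max flow = 4.
Certifying cut of size 4: {Plant→Bus4, Plant→City, Plant→Sub1, Plant→Sub2}.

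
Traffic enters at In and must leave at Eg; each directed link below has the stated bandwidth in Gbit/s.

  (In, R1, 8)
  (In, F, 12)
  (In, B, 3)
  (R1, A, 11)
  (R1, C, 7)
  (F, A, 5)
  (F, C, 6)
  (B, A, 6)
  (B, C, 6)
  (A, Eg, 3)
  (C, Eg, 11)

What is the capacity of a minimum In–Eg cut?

Augment In→R1→A→Eg: bottleneck 3, flow now 3.
Augment In→R1→C→Eg: bottleneck 5, flow now 8.
Augment In→F→C→Eg: bottleneck 6, flow now 14.
No augmenting path remains; maximum flow = 14.
By max-flow min-cut, the minimum cut capacity equals the max flow.
In the residual graph, reachable from In: {In, R1, F, B, A, C}.
Min-cut edges: A→Eg (3), C→Eg (11); capacity 3 + 11 = 14.

14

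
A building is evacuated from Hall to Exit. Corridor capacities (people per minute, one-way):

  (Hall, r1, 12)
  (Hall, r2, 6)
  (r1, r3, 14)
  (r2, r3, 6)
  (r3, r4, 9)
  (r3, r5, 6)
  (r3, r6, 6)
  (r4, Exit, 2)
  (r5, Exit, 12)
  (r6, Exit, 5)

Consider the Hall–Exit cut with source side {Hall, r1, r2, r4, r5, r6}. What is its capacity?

39

Edges leaving {Hall, r1, r2, r4, r5, r6}: r1→r3 (14), r2→r3 (6), r4→Exit (2), r5→Exit (12), r6→Exit (5).
Cut capacity = 14 + 6 + 2 + 12 + 5 = 39.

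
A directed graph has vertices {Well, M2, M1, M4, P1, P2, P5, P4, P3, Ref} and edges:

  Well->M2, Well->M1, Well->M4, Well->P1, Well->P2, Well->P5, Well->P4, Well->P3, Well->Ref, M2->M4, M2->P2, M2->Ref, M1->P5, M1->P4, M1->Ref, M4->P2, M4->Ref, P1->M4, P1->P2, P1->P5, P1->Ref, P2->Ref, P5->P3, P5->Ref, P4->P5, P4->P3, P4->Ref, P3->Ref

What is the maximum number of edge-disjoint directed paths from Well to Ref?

Assign every edge capacity 1; by Menger, the answer equals the max flow.
Path Well→Ref (+1); total 1.
Path Well→M2→Ref (+1); total 2.
Path Well→M1→Ref (+1); total 3.
Path Well→M4→Ref (+1); total 4.
Path Well→P1→Ref (+1); total 5.
Path Well→P2→Ref (+1); total 6.
Path Well→P5→Ref (+1); total 7.
Path Well→P4→Ref (+1); total 8.
Path Well→P3→Ref (+1); total 9.
No residual Well→Ref path; max flow = 9.
Certifying cut of size 9: {Well→M1, Well→M2, Well→M4, Well→P1, Well→P2, Well→P3, Well→P4, Well→P5, Well→Ref}.

9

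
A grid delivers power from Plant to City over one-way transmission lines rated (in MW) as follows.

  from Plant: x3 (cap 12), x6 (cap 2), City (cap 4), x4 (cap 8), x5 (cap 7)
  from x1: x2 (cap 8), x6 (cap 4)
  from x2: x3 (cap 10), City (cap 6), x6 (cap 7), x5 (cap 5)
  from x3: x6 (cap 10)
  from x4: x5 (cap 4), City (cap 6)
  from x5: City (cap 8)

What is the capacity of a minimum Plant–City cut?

18

Augment Plant→City: bottleneck 4, flow now 4.
Augment Plant→x4→City: bottleneck 6, flow now 10.
Augment Plant→x5→City: bottleneck 7, flow now 17.
Augment Plant→x4→x5→City: bottleneck 1, flow now 18.
No augmenting path remains; maximum flow = 18.
By max-flow min-cut, the minimum cut capacity equals the max flow.
In the residual graph, reachable from Plant: {Plant, x3, x4, x5, x6}.
Min-cut edges: Plant→City (4), x4→City (6), x5→City (8); capacity 4 + 6 + 8 = 18.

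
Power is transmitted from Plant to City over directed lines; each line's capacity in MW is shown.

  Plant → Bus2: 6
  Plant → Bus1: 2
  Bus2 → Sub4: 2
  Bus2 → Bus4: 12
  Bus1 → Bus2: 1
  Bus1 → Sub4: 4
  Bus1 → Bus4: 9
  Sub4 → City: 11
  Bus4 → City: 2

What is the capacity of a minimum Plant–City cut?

6

Augment Plant→Bus2→Sub4→City: bottleneck 2, flow now 2.
Augment Plant→Bus2→Bus4→City: bottleneck 2, flow now 4.
Augment Plant→Bus1→Sub4→City: bottleneck 2, flow now 6.
No augmenting path remains; maximum flow = 6.
By max-flow min-cut, the minimum cut capacity equals the max flow.
In the residual graph, reachable from Plant: {Plant, Bus2, Bus4}.
Min-cut edges: Plant→Bus1 (2), Bus2→Sub4 (2), Bus4→City (2); capacity 2 + 2 + 2 = 6.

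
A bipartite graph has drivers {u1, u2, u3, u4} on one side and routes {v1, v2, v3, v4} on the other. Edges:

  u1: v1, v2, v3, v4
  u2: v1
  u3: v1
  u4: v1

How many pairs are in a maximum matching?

2

Unit-capacity flow: source→left, listed edges, right→sink; max matching = max flow.
Augmenting path u1→v1 (+1); matched 1.
Augmenting path u2→v1→u1→v2 (+1); matched 2.
No augmenting path remains; maximum matching = 2.
König certificate: {u1, v1} is a vertex cover of size 2 (every listed pair touches it), so no matching can be larger.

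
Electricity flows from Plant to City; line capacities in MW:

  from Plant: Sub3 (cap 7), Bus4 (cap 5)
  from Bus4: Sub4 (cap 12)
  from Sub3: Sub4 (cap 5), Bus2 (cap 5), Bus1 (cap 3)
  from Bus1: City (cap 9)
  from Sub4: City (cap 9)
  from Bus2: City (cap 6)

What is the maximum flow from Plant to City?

Augment Plant→Bus4→Sub4→City: bottleneck 5, flow now 5.
Augment Plant→Sub3→Bus1→City: bottleneck 3, flow now 8.
Augment Plant→Sub3→Sub4→City: bottleneck 4, flow now 12.
No augmenting path remains; maximum flow = 12.
In the residual graph, reachable from Plant: {Plant}.
Min-cut edges: Plant→Bus4 (5), Plant→Sub3 (7); capacity 5 + 7 = 12.
This cut is saturated, so no flow can exceed 12.

12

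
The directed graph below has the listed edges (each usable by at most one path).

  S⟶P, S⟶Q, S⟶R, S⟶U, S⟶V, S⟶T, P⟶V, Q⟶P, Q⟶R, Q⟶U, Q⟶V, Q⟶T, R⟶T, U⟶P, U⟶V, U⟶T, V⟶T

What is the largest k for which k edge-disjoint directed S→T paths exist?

5

Assign every edge capacity 1; by Menger, the answer equals the max flow.
Path S→T (+1); total 1.
Path S→Q→T (+1); total 2.
Path S→R→T (+1); total 3.
Path S→U→T (+1); total 4.
Path S→V→T (+1); total 5.
No residual S→T path; max flow = 5.
Certifying cut of size 5: {S→Q, S→R, S→T, S→U, V→T}.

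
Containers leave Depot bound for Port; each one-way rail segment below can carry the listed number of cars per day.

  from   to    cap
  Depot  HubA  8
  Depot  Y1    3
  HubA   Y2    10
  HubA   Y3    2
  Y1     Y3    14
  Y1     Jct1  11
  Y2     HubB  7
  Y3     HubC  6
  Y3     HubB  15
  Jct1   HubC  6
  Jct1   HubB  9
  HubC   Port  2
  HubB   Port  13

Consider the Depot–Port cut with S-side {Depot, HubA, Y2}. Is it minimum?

Given cut capacity: 3 + 2 + 7 = 12.
Augment Depot→HubA→Y2→HubB→Port: bottleneck 7, flow now 7.
Augment Depot→HubA→Y3→HubC→Port: bottleneck 1, flow now 8.
Augment Depot→Y1→Y3→HubC→Port: bottleneck 1, flow now 9.
Augment Depot→Y1→Y3→HubB→Port: bottleneck 2, flow now 11.
No augmenting path remains; maximum flow = 11.
In the residual graph, reachable from Depot: {Depot}.
Min-cut edges: Depot→HubA (8), Depot→Y1 (3); capacity 8 + 3 = 11.
Cut capacity 12 exceeds the max flow 11, so it is not minimum.

No — its capacity is 12, but the minimum cut has capacity 11.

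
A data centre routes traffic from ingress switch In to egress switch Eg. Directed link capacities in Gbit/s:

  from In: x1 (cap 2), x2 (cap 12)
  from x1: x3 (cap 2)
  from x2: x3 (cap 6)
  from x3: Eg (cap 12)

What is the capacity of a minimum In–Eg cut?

8

Augment In→x1→x3→Eg: bottleneck 2, flow now 2.
Augment In→x2→x3→Eg: bottleneck 6, flow now 8.
No augmenting path remains; maximum flow = 8.
By max-flow min-cut, the minimum cut capacity equals the max flow.
In the residual graph, reachable from In: {In, x2}.
Min-cut edges: In→x1 (2), x2→x3 (6); capacity 2 + 6 = 8.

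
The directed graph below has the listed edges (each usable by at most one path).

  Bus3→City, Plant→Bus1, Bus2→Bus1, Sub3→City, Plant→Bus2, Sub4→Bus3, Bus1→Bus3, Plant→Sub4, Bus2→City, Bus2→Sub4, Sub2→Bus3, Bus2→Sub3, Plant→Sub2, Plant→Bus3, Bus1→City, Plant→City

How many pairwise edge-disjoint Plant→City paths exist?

Assign every edge capacity 1; by Menger, the answer equals the max flow.
Path Plant→City (+1); total 1.
Path Plant→Bus1→City (+1); total 2.
Path Plant→Bus2→City (+1); total 3.
Path Plant→Bus3→City (+1); total 4.
No residual Plant→City path; max flow = 4.
Certifying cut of size 4: {Bus3→City, Plant→Bus1, Plant→Bus2, Plant→City}.

4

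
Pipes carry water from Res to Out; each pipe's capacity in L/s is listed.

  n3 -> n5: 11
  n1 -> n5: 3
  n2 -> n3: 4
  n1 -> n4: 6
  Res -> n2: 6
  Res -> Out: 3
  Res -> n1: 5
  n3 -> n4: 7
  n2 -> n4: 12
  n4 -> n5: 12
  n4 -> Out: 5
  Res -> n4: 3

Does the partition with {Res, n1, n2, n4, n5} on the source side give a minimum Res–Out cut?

Given cut capacity: 3 + 4 + 5 = 12.
Augment Res→Out: bottleneck 3, flow now 3.
Augment Res→n4→Out: bottleneck 3, flow now 6.
Augment Res→n1→n4→Out: bottleneck 2, flow now 8.
No augmenting path remains; maximum flow = 8.
In the residual graph, reachable from Res: {Res, n1, n2, n3, n4, n5}.
Min-cut edges: Res→Out (3), n4→Out (5); capacity 3 + 5 = 8.
Cut capacity 12 exceeds the max flow 8, so it is not minimum.

No — its capacity is 12, but the minimum cut has capacity 8.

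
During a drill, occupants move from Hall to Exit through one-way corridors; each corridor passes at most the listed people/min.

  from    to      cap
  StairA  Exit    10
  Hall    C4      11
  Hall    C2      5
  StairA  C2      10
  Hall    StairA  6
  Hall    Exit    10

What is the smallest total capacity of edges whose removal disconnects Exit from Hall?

Augment Hall→Exit: bottleneck 10, flow now 10.
Augment Hall→StairA→Exit: bottleneck 6, flow now 16.
No augmenting path remains; maximum flow = 16.
By max-flow min-cut, the minimum cut capacity equals the max flow.
In the residual graph, reachable from Hall: {Hall, C4, C2}.
Min-cut edges: Hall→StairA (6), Hall→Exit (10); capacity 6 + 10 = 16.

16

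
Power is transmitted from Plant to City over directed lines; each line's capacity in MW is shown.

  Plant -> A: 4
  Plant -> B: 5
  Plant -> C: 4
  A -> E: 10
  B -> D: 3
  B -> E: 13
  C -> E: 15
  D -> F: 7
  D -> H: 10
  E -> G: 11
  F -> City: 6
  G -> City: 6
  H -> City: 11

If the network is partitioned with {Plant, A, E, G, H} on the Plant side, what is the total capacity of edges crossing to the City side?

Edges leaving {Plant, A, E, G, H}: Plant→B (5), Plant→C (4), G→City (6), H→City (11).
Cut capacity = 5 + 4 + 6 + 11 = 26.

26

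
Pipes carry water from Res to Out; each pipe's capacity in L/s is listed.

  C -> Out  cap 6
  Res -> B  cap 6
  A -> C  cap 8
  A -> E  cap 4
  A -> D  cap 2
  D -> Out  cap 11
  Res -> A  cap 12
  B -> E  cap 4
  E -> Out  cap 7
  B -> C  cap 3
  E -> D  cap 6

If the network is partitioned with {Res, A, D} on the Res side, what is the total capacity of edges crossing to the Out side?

29

Edges leaving {Res, A, D}: Res→B (6), A→C (8), A→E (4), D→Out (11).
Cut capacity = 6 + 8 + 4 + 11 = 29.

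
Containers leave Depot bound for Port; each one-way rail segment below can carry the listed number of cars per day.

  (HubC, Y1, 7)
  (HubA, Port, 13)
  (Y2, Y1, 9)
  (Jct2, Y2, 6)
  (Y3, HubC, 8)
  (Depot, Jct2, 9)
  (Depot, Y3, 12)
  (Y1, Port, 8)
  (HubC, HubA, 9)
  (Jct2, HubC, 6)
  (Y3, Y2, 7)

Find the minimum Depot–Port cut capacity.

Augment Depot→Y3→Y2→Y1→Port: bottleneck 7, flow now 7.
Augment Depot→Y3→HubC→Y1→Port: bottleneck 1, flow now 8.
Augment Depot→Y3→HubC→HubA→Port: bottleneck 4, flow now 12.
Augment Depot→Jct2→HubC→HubA→Port: bottleneck 5, flow now 17.
No augmenting path remains; maximum flow = 17.
By max-flow min-cut, the minimum cut capacity equals the max flow.
In the residual graph, reachable from Depot: {Depot, Y3, Jct2, Y2, HubC, Y1}.
Min-cut edges: HubC→HubA (9), Y1→Port (8); capacity 9 + 8 = 17.

17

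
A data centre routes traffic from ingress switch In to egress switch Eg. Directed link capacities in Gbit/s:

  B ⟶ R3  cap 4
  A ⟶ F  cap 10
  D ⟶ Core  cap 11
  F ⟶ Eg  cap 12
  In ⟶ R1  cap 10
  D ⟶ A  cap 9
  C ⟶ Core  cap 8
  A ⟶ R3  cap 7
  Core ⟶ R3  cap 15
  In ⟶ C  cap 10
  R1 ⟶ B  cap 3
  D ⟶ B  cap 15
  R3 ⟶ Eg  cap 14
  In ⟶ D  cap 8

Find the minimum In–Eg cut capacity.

19

Augment In→D→A→R3→Eg: bottleneck 7, flow now 7.
Augment In→D→A→F→Eg: bottleneck 1, flow now 8.
Augment In→R1→B→R3→Eg: bottleneck 3, flow now 11.
Augment In→C→Core→R3→Eg: bottleneck 4, flow now 15.
Augment In→C→Core→R3→A→F→Eg: bottleneck 4, flow now 19. (uses reverse residual edge)
No augmenting path remains; maximum flow = 19.
By max-flow min-cut, the minimum cut capacity equals the max flow.
In the residual graph, reachable from In: {In, R1, C}.
Min-cut edges: In→D (8), R1→B (3), C→Core (8); capacity 8 + 3 + 8 = 19.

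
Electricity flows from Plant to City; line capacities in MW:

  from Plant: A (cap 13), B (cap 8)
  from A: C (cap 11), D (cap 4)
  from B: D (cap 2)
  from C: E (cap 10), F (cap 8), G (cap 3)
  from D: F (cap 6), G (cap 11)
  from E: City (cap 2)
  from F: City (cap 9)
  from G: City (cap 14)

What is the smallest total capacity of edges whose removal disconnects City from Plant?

15

Augment Plant→A→C→E→City: bottleneck 2, flow now 2.
Augment Plant→A→C→F→City: bottleneck 8, flow now 10.
Augment Plant→A→C→G→City: bottleneck 1, flow now 11.
Augment Plant→A→D→F→City: bottleneck 1, flow now 12.
Augment Plant→A→D→G→City: bottleneck 1, flow now 13.
Augment Plant→B→D→G→City: bottleneck 2, flow now 15.
No augmenting path remains; maximum flow = 15.
By max-flow min-cut, the minimum cut capacity equals the max flow.
In the residual graph, reachable from Plant: {Plant, B}.
Min-cut edges: Plant→A (13), B→D (2); capacity 13 + 2 = 15.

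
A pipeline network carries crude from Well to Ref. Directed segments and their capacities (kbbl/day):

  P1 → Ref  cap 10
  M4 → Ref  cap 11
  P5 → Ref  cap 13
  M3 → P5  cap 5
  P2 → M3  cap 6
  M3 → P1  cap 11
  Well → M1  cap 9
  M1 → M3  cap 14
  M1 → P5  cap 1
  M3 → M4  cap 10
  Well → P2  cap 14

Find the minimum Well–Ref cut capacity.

Augment Well→M1→P5→Ref: bottleneck 1, flow now 1.
Augment Well→M1→M3→M4→Ref: bottleneck 8, flow now 9.
Augment Well→P2→M3→M4→Ref: bottleneck 2, flow now 11.
Augment Well→P2→M3→P1→Ref: bottleneck 4, flow now 15.
No augmenting path remains; maximum flow = 15.
By max-flow min-cut, the minimum cut capacity equals the max flow.
In the residual graph, reachable from Well: {Well, P2}.
Min-cut edges: Well→M1 (9), P2→M3 (6); capacity 9 + 6 = 15.

15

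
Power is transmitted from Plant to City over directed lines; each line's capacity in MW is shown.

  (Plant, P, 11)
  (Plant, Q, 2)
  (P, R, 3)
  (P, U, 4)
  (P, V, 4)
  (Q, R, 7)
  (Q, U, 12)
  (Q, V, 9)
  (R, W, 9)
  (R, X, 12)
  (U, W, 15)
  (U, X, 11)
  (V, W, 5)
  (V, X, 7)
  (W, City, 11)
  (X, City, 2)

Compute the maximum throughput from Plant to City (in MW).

13

Augment Plant→P→R→W→City: bottleneck 3, flow now 3.
Augment Plant→P→U→W→City: bottleneck 4, flow now 7.
Augment Plant→P→V→W→City: bottleneck 4, flow now 11.
Augment Plant→Q→R→X→City: bottleneck 2, flow now 13.
No augmenting path remains; maximum flow = 13.
In the residual graph, reachable from Plant: {Plant}.
Min-cut edges: Plant→P (11), Plant→Q (2); capacity 11 + 2 = 13.
This cut is saturated, so no flow can exceed 13.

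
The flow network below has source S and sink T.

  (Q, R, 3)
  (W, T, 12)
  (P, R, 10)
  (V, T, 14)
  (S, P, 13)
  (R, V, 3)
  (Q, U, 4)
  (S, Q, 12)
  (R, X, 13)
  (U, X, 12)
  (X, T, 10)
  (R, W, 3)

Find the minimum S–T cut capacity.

Augment S→P→R→V→T: bottleneck 3, flow now 3.
Augment S→P→R→W→T: bottleneck 3, flow now 6.
Augment S→P→R→X→T: bottleneck 4, flow now 10.
Augment S→Q→R→X→T: bottleneck 3, flow now 13.
Augment S→Q→U→X→T: bottleneck 3, flow now 16.
No augmenting path remains; maximum flow = 16.
By max-flow min-cut, the minimum cut capacity equals the max flow.
In the residual graph, reachable from S: {S, P, Q, R, U, X}.
Min-cut edges: R→V (3), R→W (3), X→T (10); capacity 3 + 3 + 10 = 16.

16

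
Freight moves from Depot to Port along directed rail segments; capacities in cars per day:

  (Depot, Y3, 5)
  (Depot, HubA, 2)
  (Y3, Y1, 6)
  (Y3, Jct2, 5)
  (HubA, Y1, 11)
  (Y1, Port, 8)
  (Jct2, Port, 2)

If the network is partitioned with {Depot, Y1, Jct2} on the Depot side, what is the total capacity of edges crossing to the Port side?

Edges leaving {Depot, Y1, Jct2}: Depot→Y3 (5), Depot→HubA (2), Y1→Port (8), Jct2→Port (2).
Cut capacity = 5 + 2 + 8 + 2 = 17.

17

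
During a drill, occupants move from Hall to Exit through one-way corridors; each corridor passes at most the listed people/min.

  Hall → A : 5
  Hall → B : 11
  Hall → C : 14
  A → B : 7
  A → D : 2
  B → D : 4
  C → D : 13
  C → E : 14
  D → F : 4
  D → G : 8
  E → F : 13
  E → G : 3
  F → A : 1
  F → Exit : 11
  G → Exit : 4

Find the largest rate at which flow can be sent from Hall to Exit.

15

Augment Hall→A→D→F→Exit: bottleneck 2, flow now 2.
Augment Hall→B→D→F→Exit: bottleneck 2, flow now 4.
Augment Hall→B→D→G→Exit: bottleneck 2, flow now 6.
Augment Hall→C→D→G→Exit: bottleneck 2, flow now 8.
Augment Hall→C→E→F→Exit: bottleneck 7, flow now 15.
No augmenting path remains; maximum flow = 15.
In the residual graph, reachable from Hall: {Hall, A, B, C, D, E, F, G}.
Min-cut edges: F→Exit (11), G→Exit (4); capacity 11 + 4 = 15.
This cut is saturated, so no flow can exceed 15.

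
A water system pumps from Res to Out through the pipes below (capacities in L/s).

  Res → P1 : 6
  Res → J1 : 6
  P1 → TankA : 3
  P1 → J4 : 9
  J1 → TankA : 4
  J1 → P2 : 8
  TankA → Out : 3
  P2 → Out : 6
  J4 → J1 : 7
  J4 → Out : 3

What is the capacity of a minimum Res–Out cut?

Augment Res→P1→TankA→Out: bottleneck 3, flow now 3.
Augment Res→P1→J4→Out: bottleneck 3, flow now 6.
Augment Res→J1→P2→Out: bottleneck 6, flow now 12.
No augmenting path remains; maximum flow = 12.
By max-flow min-cut, the minimum cut capacity equals the max flow.
In the residual graph, reachable from Res: {Res}.
Min-cut edges: Res→P1 (6), Res→J1 (6); capacity 6 + 6 = 12.

12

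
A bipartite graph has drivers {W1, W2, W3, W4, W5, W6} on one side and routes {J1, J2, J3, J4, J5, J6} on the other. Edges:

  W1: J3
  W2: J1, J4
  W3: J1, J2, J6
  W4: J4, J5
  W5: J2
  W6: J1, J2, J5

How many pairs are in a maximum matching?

6

Unit-capacity flow: source→left, listed edges, right→sink; max matching = max flow.
Augmenting path W1→J3 (+1); matched 1.
Augmenting path W2→J1 (+1); matched 2.
Augmenting path W3→J2 (+1); matched 3.
Augmenting path W4→J4 (+1); matched 4.
Augmenting path W6→J5 (+1); matched 5.
Augmenting path W5→J2→W3→J6 (+1); matched 6.
No augmenting path remains; maximum matching = 6.
König certificate: {W1, W2, W3, W4, W5, W6} is a vertex cover of size 6 (every listed pair touches it), so no matching can be larger.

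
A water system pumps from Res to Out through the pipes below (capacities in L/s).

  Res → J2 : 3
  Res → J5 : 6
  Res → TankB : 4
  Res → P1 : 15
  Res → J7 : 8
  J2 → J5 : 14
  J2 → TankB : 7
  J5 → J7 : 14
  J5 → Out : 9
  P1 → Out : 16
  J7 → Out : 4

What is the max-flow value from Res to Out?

28

Augment Res→J5→Out: bottleneck 6, flow now 6.
Augment Res→P1→Out: bottleneck 15, flow now 21.
Augment Res→J7→Out: bottleneck 4, flow now 25.
Augment Res→J2→J5→Out: bottleneck 3, flow now 28.
No augmenting path remains; maximum flow = 28.
In the residual graph, reachable from Res: {Res, TankB, J7}.
Min-cut edges: Res→J2 (3), Res→J5 (6), Res→P1 (15), J7→Out (4); capacity 3 + 6 + 15 + 4 = 28.
This cut is saturated, so no flow can exceed 28.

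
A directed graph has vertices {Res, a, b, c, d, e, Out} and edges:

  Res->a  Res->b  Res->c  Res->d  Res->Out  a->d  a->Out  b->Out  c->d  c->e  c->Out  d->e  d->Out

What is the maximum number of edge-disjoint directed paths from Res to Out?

Assign every edge capacity 1; by Menger, the answer equals the max flow.
Path Res→Out (+1); total 1.
Path Res→a→Out (+1); total 2.
Path Res→b→Out (+1); total 3.
Path Res→c→Out (+1); total 4.
Path Res→d→Out (+1); total 5.
No residual Res→Out path; max flow = 5.
Certifying cut of size 5: {Res→Out, Res→a, Res→b, Res→c, Res→d}.

5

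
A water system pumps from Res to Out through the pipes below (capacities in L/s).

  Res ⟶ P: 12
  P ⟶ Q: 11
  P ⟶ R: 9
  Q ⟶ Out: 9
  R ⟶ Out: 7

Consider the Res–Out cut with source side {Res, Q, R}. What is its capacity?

28

Edges leaving {Res, Q, R}: Res→P (12), Q→Out (9), R→Out (7).
Cut capacity = 12 + 9 + 7 = 28.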